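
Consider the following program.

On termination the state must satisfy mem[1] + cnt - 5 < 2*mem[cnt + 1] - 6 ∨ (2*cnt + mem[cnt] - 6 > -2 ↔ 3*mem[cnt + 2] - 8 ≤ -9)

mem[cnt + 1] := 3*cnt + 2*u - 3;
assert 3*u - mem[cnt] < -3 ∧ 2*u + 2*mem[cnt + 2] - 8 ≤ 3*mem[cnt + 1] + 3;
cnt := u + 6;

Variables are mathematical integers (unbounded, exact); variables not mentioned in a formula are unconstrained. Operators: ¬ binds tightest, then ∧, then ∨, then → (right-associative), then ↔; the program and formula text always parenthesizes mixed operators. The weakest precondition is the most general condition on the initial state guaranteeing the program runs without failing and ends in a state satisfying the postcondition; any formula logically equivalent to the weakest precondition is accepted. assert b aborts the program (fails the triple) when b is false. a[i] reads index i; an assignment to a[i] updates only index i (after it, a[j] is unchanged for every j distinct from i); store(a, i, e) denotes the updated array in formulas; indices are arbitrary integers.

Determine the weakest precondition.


Working backward. After the program, the postcondition mem[1] + cnt - 5 < 2*mem[cnt + 1] - 6 ∨ (2*cnt + mem[cnt] - 6 > -2 ↔ 3*mem[cnt + 2] - 8 ≤ -9) must hold; in canonical form it is mem[1] + cnt < 2*mem[cnt + 1] - 1 ∨ (mem[cnt] + 2*cnt > 4 ↔ 3*mem[cnt + 2] ≤ -1).
Before cnt := u + 6: mem[1] + u < 2*mem[u + 7] - 7 ∨ (mem[u + 6] + 2*u > -8 ↔ 3*mem[u + 8] ≤ -1)
Before assert 3*u - mem[cnt] < -3 ∧ 2*u + 2*mem[cnt + 2] - 8 ≤ 3*mem[cnt + 1] + 3: 3*u < mem[cnt] - 3 ∧ 2*mem[cnt + 2] + 2*u ≤ 3*mem[cnt + 1] + 11 ∧ (mem[1] + u < 2*mem[u + 7] - 7 ∨ (mem[u + 6] + 2*u > -8 ↔ 3*mem[u + 8] ≤ -1))
Before mem[cnt + 1] := 3*cnt + 2*u - 3: 3*u < store(mem, cnt + 1, 3*cnt + 2*u - 3)[cnt] - 3 ∧ 2*store(mem, cnt + 1, 3*cnt + 2*u - 3)[cnt + 2] + 2*u ≤ 3*store(mem, cnt + 1, 3*cnt + 2*u - 3)[cnt + 1] + 11 ∧ (store(mem, cnt + 1, 3*cnt + 2*u - 3)[1] + u < 2*store(mem, cnt + 1, 3*cnt + 2*u - 3)[u + 7] - 7 ∨ (store(mem, cnt + 1, 3*cnt + 2*u - 3)[u + 6] + 2*u > -8 ↔ 3*store(mem, cnt + 1, 3*cnt + 2*u - 3)[u + 8] ≤ -1))
Answer: WP = 3*u < store(mem, cnt + 1, 3*cnt + 2*u - 3)[cnt] - 3 ∧ 2*store(mem, cnt + 1, 3*cnt + 2*u - 3)[cnt + 2] + 2*u ≤ 3*store(mem, cnt + 1, 3*cnt + 2*u - 3)[cnt + 1] + 11 ∧ (store(mem, cnt + 1, 3*cnt + 2*u - 3)[1] + u < 2*store(mem, cnt + 1, 3*cnt + 2*u - 3)[u + 7] - 7 ∨ (store(mem, cnt + 1, 3*cnt + 2*u - 3)[u + 6] + 2*u > -8 ↔ 3*store(mem, cnt + 1, 3*cnt + 2*u - 3)[u + 8] ≤ -1))


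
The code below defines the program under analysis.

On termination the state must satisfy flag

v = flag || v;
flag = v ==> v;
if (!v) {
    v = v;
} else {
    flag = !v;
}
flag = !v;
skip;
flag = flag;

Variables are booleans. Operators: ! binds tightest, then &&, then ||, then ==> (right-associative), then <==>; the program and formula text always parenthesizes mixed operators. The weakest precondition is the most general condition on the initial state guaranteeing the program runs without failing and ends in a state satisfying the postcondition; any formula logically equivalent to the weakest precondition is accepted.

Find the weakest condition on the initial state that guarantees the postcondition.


Working backward. After the program, flag must hold.
Before flag := flag: flag
Before skip: flag
Before flag := !v: !v
Then branch requires !v; else branch requires !v.
Before the if: v ==> (!v)
Before flag := v ==> v: v ==> (!v)
Before v := flag || v: (flag || v) ==> (!(flag || v))
Answer: WP = (flag || v) ==> (!(flag || v))


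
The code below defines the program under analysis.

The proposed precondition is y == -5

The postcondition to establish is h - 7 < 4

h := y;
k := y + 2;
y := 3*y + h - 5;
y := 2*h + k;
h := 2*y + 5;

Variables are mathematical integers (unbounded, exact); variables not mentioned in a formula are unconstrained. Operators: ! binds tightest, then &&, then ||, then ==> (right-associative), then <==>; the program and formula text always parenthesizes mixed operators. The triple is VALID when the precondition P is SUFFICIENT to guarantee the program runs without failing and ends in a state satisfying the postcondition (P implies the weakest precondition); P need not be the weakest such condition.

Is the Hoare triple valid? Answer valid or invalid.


Working backward. After the program, the postcondition h - 7 < 4 must hold; in canonical form it is h < 11.
Before h := 2*y + 5: 2*y < 6
Before y := 2*h + k: 4*h + 2*k < 6
Before y := 3*y + h - 5: 4*h + 2*k < 6
Before k := y + 2: 4*h + 2*y < 2
Before h := y: 6*y < 2
The weakest precondition is 6*y < 2.
Check whether y == -5 implies it.
Every state satisfying the precondition satisfies the weakest precondition: the implication holds.
Answer: valid


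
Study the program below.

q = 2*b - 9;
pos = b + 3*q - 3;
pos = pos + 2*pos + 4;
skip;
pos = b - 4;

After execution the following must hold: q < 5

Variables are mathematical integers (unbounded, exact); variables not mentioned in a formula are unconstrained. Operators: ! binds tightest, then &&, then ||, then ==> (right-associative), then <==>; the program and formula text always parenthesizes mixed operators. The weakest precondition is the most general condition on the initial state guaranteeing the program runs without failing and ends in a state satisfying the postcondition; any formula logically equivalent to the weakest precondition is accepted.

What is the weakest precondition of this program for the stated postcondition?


Working backward. After the program, q < 5 must hold.
Before pos := b - 4: q < 5
Before skip: q < 5
Before pos := pos + 2*pos + 4: q < 5
Before pos := b + 3*q - 3: q < 5
Before q := 2*b - 9: 2*b < 14
Answer: WP = 2*b < 14


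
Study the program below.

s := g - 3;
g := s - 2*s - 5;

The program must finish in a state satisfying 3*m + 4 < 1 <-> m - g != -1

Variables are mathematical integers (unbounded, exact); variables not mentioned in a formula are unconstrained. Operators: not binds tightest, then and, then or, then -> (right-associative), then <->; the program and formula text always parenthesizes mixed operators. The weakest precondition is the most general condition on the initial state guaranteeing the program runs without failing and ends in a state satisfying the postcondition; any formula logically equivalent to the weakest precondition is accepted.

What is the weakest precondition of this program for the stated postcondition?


Working backward. After the program, the postcondition 3*m + 4 < 1 <-> m - g != -1 must hold; in canonical form it is 3*m < -3 <-> m != g - 1.
Before g := s - 2*s - 5: 3*m < -3 <-> m + s != -6
Before s := g - 3: 3*m < -3 <-> g + m != -3
Answer: WP = 3*m < -3 <-> g + m != -3


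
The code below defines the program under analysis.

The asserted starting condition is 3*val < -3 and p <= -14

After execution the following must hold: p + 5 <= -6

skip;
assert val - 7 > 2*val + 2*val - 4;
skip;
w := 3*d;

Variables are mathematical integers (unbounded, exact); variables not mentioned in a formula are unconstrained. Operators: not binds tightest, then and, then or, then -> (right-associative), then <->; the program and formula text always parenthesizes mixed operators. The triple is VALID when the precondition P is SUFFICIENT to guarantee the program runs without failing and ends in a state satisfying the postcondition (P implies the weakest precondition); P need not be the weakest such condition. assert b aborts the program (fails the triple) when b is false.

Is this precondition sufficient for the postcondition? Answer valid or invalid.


Working backward. After the program, the postcondition p + 5 <= -6 must hold; in canonical form it is p <= -11.
Before w := 3*d: p <= -11
Before skip: p <= -11
Before assert val - 7 > 2*val + 2*val - 4: 3*val < -3 and p <= -11
Before skip: 3*val < -3 and p <= -11
The weakest precondition is 3*val < -3 and p <= -11.
Check whether 3*val < -3 and p <= -14 implies it.
Every state satisfying the precondition satisfies the weakest precondition: the implication holds.
Answer: valid


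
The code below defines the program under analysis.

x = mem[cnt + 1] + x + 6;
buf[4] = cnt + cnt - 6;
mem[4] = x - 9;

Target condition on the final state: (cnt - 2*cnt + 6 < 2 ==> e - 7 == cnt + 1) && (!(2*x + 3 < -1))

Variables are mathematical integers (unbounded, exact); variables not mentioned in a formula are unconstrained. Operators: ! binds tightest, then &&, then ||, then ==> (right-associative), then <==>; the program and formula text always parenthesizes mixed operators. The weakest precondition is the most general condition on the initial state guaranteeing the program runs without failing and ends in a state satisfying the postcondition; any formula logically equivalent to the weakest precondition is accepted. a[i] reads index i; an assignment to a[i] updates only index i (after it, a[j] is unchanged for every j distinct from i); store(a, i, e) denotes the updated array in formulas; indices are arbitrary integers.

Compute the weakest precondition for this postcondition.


Working backward. After the program, the postcondition (cnt - 2*cnt + 6 < 2 ==> e - 7 == cnt + 1) && (!(2*x + 3 < -1)) must hold; in canonical form it is (cnt > 4 ==> e == cnt + 8) && (!(2*x < -4)).
Before mem[4] := x - 9: (cnt > 4 ==> e == cnt + 8) && (!(2*x < -4))
Before buf[4] := cnt + cnt - 6: (cnt > 4 ==> e == cnt + 8) && (!(2*x < -4))
Before x := mem[cnt + 1] + x + 6: (cnt > 4 ==> e == cnt + 8) && (!(2*mem[cnt + 1] + 2*x < -16))
Answer: WP = (cnt > 4 ==> e == cnt + 8) && (!(2*mem[cnt + 1] + 2*x < -16))


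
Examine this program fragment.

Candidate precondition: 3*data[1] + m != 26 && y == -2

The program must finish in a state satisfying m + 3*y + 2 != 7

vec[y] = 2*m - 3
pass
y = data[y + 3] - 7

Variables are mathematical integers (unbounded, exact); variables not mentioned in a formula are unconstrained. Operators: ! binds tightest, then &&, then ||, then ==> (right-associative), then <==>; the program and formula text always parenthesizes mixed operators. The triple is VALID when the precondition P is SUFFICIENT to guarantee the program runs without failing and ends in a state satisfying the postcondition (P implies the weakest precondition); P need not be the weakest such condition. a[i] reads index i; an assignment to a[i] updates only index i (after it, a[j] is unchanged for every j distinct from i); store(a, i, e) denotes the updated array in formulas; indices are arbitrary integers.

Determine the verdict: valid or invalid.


Working backward. After the program, the postcondition m + 3*y + 2 != 7 must hold; in canonical form it is m + 3*y != 5.
Before y := data[y + 3] - 7: 3*data[y + 3] + m != 26
Before skip: 3*data[y + 3] + m != 26
Before vec[y] := 2*m - 3: 3*data[y + 3] + m != 26
The weakest precondition is 3*data[y + 3] + m != 26.
Check whether 3*data[1] + m != 26 && y == -2 implies it.
Every state satisfying the precondition satisfies the weakest precondition: the implication holds.
Answer: valid


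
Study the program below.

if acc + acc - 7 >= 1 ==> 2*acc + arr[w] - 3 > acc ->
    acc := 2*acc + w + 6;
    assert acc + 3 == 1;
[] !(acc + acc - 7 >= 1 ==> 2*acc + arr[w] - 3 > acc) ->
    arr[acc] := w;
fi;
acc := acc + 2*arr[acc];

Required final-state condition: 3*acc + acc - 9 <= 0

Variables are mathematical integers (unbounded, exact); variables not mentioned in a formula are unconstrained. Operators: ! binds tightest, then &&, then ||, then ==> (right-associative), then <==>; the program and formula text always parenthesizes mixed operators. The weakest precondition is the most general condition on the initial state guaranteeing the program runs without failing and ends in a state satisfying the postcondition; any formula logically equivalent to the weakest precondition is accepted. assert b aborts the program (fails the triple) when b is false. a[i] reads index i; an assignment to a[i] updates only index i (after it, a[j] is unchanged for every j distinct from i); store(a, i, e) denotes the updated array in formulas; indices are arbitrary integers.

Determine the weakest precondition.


Working backward. After the program, the postcondition 3*acc + acc - 9 <= 0 must hold; in canonical form it is 4*acc <= 9.
Before acc := acc + 2*arr[acc]: 8*arr[acc] + 4*acc <= 9
Then branch requires 2*acc + w == -8 && 8*arr[2*acc + w + 6] + 8*acc + 4*w <= -15; else branch requires 8*store(arr, acc, w)[acc] + 4*acc <= 9.
Before the if: ((2*acc >= 8 ==> arr[w] + acc > 3) ==> (2*acc + w == -8 && 8*arr[2*acc + w + 6] + 8*acc + 4*w <= -15)) && ((!(2*acc >= 8 ==> arr[w] + acc > 3)) ==> 8*store(arr, acc, w)[acc] + 4*acc <= 9)
Answer: WP = ((2*acc >= 8 ==> arr[w] + acc > 3) ==> (2*acc + w == -8 && 8*arr[2*acc + w + 6] + 8*acc + 4*w <= -15)) && ((!(2*acc >= 8 ==> arr[w] + acc > 3)) ==> 8*store(arr, acc, w)[acc] + 4*acc <= 9)


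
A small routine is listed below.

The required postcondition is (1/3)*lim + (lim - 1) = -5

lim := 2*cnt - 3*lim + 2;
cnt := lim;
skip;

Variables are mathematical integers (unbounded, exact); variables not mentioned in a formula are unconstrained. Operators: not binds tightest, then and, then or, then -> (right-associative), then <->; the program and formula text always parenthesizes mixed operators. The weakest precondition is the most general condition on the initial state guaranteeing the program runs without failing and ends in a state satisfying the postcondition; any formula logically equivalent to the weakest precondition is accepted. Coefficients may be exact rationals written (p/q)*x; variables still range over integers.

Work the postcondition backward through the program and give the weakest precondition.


Working backward. After the program, the postcondition (1/3)*lim + (lim - 1) = -5 must hold; in canonical form it is (4/3)*lim = -4.
Before skip: (4/3)*lim = -4
Before cnt := lim: (4/3)*lim = -4
Before lim := 2*cnt - 3*lim + 2: (8/3)*cnt = 4*lim - 20/3
Answer: WP = (8/3)*cnt = 4*lim - 20/3


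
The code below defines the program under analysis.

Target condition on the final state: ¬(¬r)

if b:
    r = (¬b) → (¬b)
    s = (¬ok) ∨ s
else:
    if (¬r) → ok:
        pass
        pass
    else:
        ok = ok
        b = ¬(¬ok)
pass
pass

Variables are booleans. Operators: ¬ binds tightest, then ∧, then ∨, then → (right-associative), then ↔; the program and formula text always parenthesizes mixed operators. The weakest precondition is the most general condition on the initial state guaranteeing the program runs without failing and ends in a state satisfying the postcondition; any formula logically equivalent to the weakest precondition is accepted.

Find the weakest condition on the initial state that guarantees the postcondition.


Working backward. After the program, the postcondition ¬(¬r) must hold; in canonical form it is r.
Before skip: r
Before skip: r
Then branch requires true; else branch requires (((¬r) → ok) → r) ∧ ((¬((¬r) → ok)) → r).
Before the if: (¬b) → ((((¬r) → ok) → r) ∧ ((¬((¬r) → ok)) → r))
Answer: WP = (¬b) → ((((¬r) → ok) → r) ∧ ((¬((¬r) → ok)) → r))


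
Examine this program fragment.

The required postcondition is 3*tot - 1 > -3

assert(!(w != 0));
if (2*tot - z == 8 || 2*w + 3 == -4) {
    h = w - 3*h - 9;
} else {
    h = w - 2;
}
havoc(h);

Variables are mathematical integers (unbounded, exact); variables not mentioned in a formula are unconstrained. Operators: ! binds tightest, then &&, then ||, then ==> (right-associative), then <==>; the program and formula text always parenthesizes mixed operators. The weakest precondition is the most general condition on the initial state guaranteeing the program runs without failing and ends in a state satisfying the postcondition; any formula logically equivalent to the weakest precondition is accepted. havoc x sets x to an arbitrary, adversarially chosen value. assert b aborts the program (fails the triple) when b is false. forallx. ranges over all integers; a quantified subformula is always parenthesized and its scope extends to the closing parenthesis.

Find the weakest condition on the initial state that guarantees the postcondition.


Working backward. After the program, the postcondition 3*tot - 1 > -3 must hold; in canonical form it is 3*tot > -2.
Before havoc h: 3*tot > -2
Then branch requires 3*tot > -2; else branch requires 3*tot > -2.
Before the if: ((2*tot == z + 8 || 2*w == -7) ==> 3*tot > -2) && ((!(2*tot == z + 8 || 2*w == -7)) ==> 3*tot > -2)
Before assert !(w != 0): (!(w != 0)) && ((2*tot == z + 8 || 2*w == -7) ==> 3*tot > -2) && ((!(2*tot == z + 8 || 2*w == -7)) ==> 3*tot > -2)
Answer: WP = (!(w != 0)) && ((2*tot == z + 8 || 2*w == -7) ==> 3*tot > -2) && ((!(2*tot == z + 8 || 2*w == -7)) ==> 3*tot > -2)


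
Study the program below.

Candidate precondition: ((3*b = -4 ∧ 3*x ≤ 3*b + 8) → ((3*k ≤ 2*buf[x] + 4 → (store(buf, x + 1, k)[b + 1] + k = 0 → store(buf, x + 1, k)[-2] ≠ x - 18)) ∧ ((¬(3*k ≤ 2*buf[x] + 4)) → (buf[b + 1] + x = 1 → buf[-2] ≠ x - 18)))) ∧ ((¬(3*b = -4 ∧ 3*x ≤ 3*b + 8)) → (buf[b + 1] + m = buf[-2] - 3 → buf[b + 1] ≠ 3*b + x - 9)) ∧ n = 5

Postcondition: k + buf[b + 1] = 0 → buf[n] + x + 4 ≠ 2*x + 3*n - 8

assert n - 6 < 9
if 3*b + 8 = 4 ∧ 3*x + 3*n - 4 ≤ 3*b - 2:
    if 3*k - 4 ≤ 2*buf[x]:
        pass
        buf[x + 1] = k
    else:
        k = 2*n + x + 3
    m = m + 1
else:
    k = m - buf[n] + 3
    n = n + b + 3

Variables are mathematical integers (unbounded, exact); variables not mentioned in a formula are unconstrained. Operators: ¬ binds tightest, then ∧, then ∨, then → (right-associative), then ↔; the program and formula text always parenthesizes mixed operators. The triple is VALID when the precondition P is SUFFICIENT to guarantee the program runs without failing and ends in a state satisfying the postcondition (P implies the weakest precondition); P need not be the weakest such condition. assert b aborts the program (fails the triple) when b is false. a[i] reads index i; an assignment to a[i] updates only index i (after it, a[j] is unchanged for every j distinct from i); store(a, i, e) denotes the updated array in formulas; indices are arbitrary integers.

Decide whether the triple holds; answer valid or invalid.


Working backward. After the program, the postcondition k + buf[b + 1] = 0 → buf[n] + x + 4 ≠ 2*x + 3*n - 8 must hold; in canonical form it is buf[b + 1] + k = 0 → buf[n] ≠ 3*n + x - 12.
Then branch requires (3*k ≤ 2*buf[x] + 4 → (store(buf, x + 1, k)[b + 1] + k = 0 → store(buf, x + 1, k)[n] ≠ 3*n + x - 12)) ∧ ((¬(3*k ≤ 2*buf[x] + 4)) → (buf[b + 1] + 2*n + x = -3 → buf[n] ≠ 3*n + x - 12)); else branch requires buf[b + 1] + m = buf[n] - 3 → buf[b + n + 3] ≠ 3*b + 3*n + x - 3.
Before the if: ((3*b = -4 ∧ 3*n + 3*x ≤ 3*b + 2) → ((3*k ≤ 2*buf[x] + 4 → (store(buf, x + 1, k)[b + 1] + k = 0 → store(buf, x + 1, k)[n] ≠ 3*n + x - 12)) ∧ ((¬(3*k ≤ 2*buf[x] + 4)) → (buf[b + 1] + 2*n + x = -3 → buf[n] ≠ 3*n + x - 12)))) ∧ ((¬(3*b = -4 ∧ 3*n + 3*x ≤ 3*b + 2)) → (buf[b + 1] + m = buf[n] - 3 → buf[b + n + 3] ≠ 3*b + 3*n + x - 3))
Before assert n - 6 < 9: n < 15 ∧ ((3*b = -4 ∧ 3*n + 3*x ≤ 3*b + 2) → ((3*k ≤ 2*buf[x] + 4 → (store(buf, x + 1, k)[b + 1] + k = 0 → store(buf, x + 1, k)[n] ≠ 3*n + x - 12)) ∧ ((¬(3*k ≤ 2*buf[x] + 4)) → (buf[b + 1] + 2*n + x = -3 → buf[n] ≠ 3*n + x - 12)))) ∧ ((¬(3*b = -4 ∧ 3*n + 3*x ≤ 3*b + 2)) → (buf[b + 1] + m = buf[n] - 3 → buf[b + n + 3] ≠ 3*b + 3*n + x - 3))
The weakest precondition is n < 15 ∧ ((3*b = -4 ∧ 3*n + 3*x ≤ 3*b + 2) → ((3*k ≤ 2*buf[x] + 4 → (store(buf, x + 1, k)[b + 1] + k = 0 → store(buf, x + 1, k)[n] ≠ 3*n + x - 12)) ∧ ((¬(3*k ≤ 2*buf[x] + 4)) → (buf[b + 1] + 2*n + x = -3 → buf[n] ≠ 3*n + x - 12)))) ∧ ((¬(3*b = -4 ∧ 3*n + 3*x ≤ 3*b + 2)) → (buf[b + 1] + m = buf[n] - 3 → buf[b + n + 3] ≠ 3*b + 3*n + x - 3)).
Check whether ((3*b = -4 ∧ 3*x ≤ 3*b + 8) → ((3*k ≤ 2*buf[x] + 4 → (store(buf, x + 1, k)[b + 1] + k = 0 → store(buf, x + 1, k)[-2] ≠ x - 18)) ∧ ((¬(3*k ≤ 2*buf[x] + 4)) → (buf[b + 1] + x = 1 → buf[-2] ≠ x - 18)))) ∧ ((¬(3*b = -4 ∧ 3*x ≤ 3*b + 8)) → (buf[b + 1] + m = buf[-2] - 3 → buf[b + 1] ≠ 3*b + x - 9)) ∧ n = 5 implies it.
Countermodel: at the initial state b = 0, buf = {[-12] = 0, [-11] = 0, [-2] = 0, [1] = -22, [5] = 0, [8] = 0, elsewhere 0}, k = 0, m = 19, n = 5, x = -12, the precondition holds but the weakest precondition fails.
Answer: invalid


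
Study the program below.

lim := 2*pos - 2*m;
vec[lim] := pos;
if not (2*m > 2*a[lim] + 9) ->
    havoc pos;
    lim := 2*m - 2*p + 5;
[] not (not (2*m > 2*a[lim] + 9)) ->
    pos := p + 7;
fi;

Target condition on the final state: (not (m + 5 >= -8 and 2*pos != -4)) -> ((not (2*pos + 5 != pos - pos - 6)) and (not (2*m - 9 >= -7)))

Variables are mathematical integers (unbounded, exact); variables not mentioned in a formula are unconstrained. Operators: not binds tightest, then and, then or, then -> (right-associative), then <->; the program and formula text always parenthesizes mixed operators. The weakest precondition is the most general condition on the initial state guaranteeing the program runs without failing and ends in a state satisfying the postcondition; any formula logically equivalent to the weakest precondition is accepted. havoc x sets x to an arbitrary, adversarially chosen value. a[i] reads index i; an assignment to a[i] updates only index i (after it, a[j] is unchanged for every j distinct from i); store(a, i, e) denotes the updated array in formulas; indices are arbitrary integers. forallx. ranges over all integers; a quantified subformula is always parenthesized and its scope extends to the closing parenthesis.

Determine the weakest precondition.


Working backward. After the program, the postcondition (not (m + 5 >= -8 and 2*pos != -4)) -> ((not (2*pos + 5 != pos - pos - 6)) and (not (2*m - 9 >= -7))) must hold; in canonical form it is (not (m >= -13 and 2*pos != -4)) -> ((not (2*pos != -11)) and (not (2*m >= 2))).
Then branch requires forall pos_1. ((not (m >= -13 and 2*pos_1 != -4)) -> ((not (2*pos_1 != -11)) and (not (2*m >= 2)))); else branch requires (not (m >= -13 and 2*p != -18)) -> ((not (2*p != -25)) and (not (2*m >= 2))).
Before the if: ((not (2*m > 2*a[lim] + 9)) -> (forall pos_1. ((not (m >= -13 and 2*pos_1 != -4)) -> ((not (2*pos_1 != -11)) and (not (2*m >= 2)))))) and (2*m > 2*a[lim] + 9 -> ((not (m >= -13 and 2*p != -18)) -> ((not (2*p != -25)) and (not (2*m >= 2)))))
Before vec[lim] := pos: ((not (2*m > 2*a[lim] + 9)) -> (forall pos_1. ((not (m >= -13 and 2*pos_1 != -4)) -> ((not (2*pos_1 != -11)) and (not (2*m >= 2)))))) and (2*m > 2*a[lim] + 9 -> ((not (m >= -13 and 2*p != -18)) -> ((not (2*p != -25)) and (not (2*m >= 2)))))
Before lim := 2*pos - 2*m: ((not (2*m > 2*a[-2*m + 2*pos] + 9)) -> (forall pos_1. ((not (m >= -13 and 2*pos_1 != -4)) -> ((not (2*pos_1 != -11)) and (not (2*m >= 2)))))) and (2*m > 2*a[-2*m + 2*pos] + 9 -> ((not (m >= -13 and 2*p != -18)) -> ((not (2*p != -25)) and (not (2*m >= 2)))))
Answer: WP = ((not (2*m > 2*a[-2*m + 2*pos] + 9)) -> (forall pos_1. ((not (m >= -13 and 2*pos_1 != -4)) -> ((not (2*pos_1 != -11)) and (not (2*m >= 2)))))) and (2*m > 2*a[-2*m + 2*pos] + 9 -> ((not (m >= -13 and 2*p != -18)) -> ((not (2*p != -25)) and (not (2*m >= 2)))))


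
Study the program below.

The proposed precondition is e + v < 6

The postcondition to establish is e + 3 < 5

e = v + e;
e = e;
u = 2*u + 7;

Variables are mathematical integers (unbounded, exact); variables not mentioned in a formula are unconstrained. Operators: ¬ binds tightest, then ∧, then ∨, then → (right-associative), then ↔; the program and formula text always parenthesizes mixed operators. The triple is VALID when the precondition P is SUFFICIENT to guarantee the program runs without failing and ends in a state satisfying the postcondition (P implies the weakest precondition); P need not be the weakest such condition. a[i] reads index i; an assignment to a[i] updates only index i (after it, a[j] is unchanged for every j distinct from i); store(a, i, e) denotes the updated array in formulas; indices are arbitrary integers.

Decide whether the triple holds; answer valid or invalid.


Working backward. After the program, the postcondition e + 3 < 5 must hold; in canonical form it is e < 2.
Before u := 2*u + 7: e < 2
Before e := e: e < 2
Before e := v + e: e + v < 2
The weakest precondition is e + v < 2.
Check whether e + v < 6 implies it.
Countermodel: at the initial state e = 2, v = 0, the precondition holds but the weakest precondition fails.
Answer: invalid


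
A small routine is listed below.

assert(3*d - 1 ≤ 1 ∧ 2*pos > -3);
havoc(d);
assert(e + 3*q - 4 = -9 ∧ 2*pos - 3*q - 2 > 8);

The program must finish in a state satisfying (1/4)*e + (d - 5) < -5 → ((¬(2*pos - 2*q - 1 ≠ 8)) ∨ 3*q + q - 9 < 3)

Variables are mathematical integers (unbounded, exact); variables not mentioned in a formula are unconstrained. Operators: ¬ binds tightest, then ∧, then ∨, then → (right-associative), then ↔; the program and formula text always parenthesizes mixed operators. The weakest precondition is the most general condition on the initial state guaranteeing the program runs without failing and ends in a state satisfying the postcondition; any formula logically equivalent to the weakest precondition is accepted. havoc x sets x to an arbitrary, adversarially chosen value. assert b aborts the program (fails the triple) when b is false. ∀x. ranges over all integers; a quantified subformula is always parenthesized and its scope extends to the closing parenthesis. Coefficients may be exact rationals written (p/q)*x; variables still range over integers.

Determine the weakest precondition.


Working backward. After the program, the postcondition (1/4)*e + (d - 5) < -5 → ((¬(2*pos - 2*q - 1 ≠ 8)) ∨ 3*q + q - 9 < 3) must hold; in canonical form it is d + (1/4)*e < 0 → ((¬(2*pos ≠ 2*q + 9)) ∨ 4*q < 12).
Before assert e + 3*q - 4 = -9 ∧ 2*pos - 3*q - 2 > 8: e + 3*q = -5 ∧ 2*pos > 3*q + 10 ∧ (d + (1/4)*e < 0 → ((¬(2*pos ≠ 2*q + 9)) ∨ 4*q < 12))
Before havoc d: ∀d_1. (e + 3*q = -5 ∧ 2*pos > 3*q + 10 ∧ (d_1 + (1/4)*e < 0 → ((¬(2*pos ≠ 2*q + 9)) ∨ 4*q < 12)))
Before assert 3*d - 1 ≤ 1 ∧ 2*pos > -3: 3*d ≤ 2 ∧ 2*pos > -3 ∧ (∀d_1. (e + 3*q = -5 ∧ 2*pos > 3*q + 10 ∧ (d_1 + (1/4)*e < 0 → ((¬(2*pos ≠ 2*q + 9)) ∨ 4*q < 12))))
Answer: WP = 3*d ≤ 2 ∧ 2*pos > -3 ∧ (∀d_1. (e + 3*q = -5 ∧ 2*pos > 3*q + 10 ∧ (d_1 + (1/4)*e < 0 → ((¬(2*pos ≠ 2*q + 9)) ∨ 4*q < 12))))


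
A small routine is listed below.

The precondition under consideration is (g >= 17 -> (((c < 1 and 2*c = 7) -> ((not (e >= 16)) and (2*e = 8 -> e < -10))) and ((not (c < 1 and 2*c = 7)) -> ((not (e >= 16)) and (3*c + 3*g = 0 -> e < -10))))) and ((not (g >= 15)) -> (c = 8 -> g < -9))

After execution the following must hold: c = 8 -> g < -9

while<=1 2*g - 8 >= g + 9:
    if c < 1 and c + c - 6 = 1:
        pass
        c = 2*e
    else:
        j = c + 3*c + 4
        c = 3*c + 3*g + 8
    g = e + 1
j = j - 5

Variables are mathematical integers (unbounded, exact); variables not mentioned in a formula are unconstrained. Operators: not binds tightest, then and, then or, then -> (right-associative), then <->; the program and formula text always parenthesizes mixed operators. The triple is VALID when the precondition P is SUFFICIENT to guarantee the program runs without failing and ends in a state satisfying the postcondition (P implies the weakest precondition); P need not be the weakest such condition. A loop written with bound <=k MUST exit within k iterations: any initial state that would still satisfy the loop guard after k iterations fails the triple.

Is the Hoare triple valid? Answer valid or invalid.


Working backward. After the program, c = 8 -> g < -9 must hold.
Before j := j - 5: c = 8 -> g < -9
Before the loop (bound <=1), unroll the exhaustion recursion (WP_0 = exit-now case; WP_j = one more guarded iteration, up to j = 1):
  WP_0: (not (g >= 17)) and (c = 8 -> g < -9)
  WP_1: (g >= 17 -> (((c < 1 and 2*c = 7) -> ((not (e >= 16)) and (2*e = 8 -> e < -10))) and ((not (c < 1 and 2*c = 7)) -> ((not (e >= 16)) and (3*c + 3*g = 0 -> e < -10))))) and ((not (g >= 17)) -> (c = 8 -> g < -9))
So before the loop: (g >= 17 -> (((c < 1 and 2*c = 7) -> ((not (e >= 16)) and (2*e = 8 -> e < -10))) and ((not (c < 1 and 2*c = 7)) -> ((not (e >= 16)) and (3*c + 3*g = 0 -> e < -10))))) and ((not (g >= 17)) -> (c = 8 -> g < -9))
The weakest precondition is (g >= 17 -> (((c < 1 and 2*c = 7) -> ((not (e >= 16)) and (2*e = 8 -> e < -10))) and ((not (c < 1 and 2*c = 7)) -> ((not (e >= 16)) and (3*c + 3*g = 0 -> e < -10))))) and ((not (g >= 17)) -> (c = 8 -> g < -9)).
Check whether (g >= 17 -> (((c < 1 and 2*c = 7) -> ((not (e >= 16)) and (2*e = 8 -> e < -10))) and ((not (c < 1 and 2*c = 7)) -> ((not (e >= 16)) and (3*c + 3*g = 0 -> e < -10))))) and ((not (g >= 15)) -> (c = 8 -> g < -9)) implies it.
Countermodel: at the initial state c = 8, e = 0, g = 15, the precondition holds but the weakest precondition fails.
Answer: invalid


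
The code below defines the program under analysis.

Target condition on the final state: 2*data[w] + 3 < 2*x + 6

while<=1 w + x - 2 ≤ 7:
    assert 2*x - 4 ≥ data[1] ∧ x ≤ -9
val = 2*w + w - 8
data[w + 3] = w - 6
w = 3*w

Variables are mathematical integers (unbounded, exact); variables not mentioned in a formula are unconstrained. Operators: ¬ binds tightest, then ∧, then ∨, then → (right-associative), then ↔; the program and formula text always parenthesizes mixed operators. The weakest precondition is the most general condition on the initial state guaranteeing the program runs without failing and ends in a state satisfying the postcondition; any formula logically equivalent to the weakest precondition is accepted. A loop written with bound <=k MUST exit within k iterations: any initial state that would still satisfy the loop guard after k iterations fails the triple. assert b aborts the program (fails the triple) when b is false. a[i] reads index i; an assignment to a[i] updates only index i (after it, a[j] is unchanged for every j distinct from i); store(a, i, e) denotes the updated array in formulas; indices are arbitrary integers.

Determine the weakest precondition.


Working backward. After the program, the postcondition 2*data[w] + 3 < 2*x + 6 must hold; in canonical form it is 2*data[w] < 2*x + 3.
Before w := 3*w: 2*data[3*w] < 2*x + 3
Before data[w + 3] := w - 6: 2*store(data, w + 3, w - 6)[3*w] < 2*x + 3
Before val := 2*w + w - 8: 2*store(data, w + 3, w - 6)[3*w] < 2*x + 3
Before the loop (bound <=1), unroll the exhaustion recursion (WP_0 = exit-now case; WP_j = one more guarded iteration, up to j = 1):
  WP_0: (¬(w + x ≤ 9)) ∧ 2*store(data, w + 3, w - 6)[3*w] < 2*x + 3
  WP_1: (w + x ≤ 9 → (2*x ≥ data[1] + 4 ∧ x ≤ -9 ∧ (¬(w + x ≤ 9)) ∧ 2*store(data, w + 3, w - 6)[3*w] < 2*x + 3)) ∧ ((¬(w + x ≤ 9)) → 2*store(data, w + 3, w - 6)[3*w] < 2*x + 3)
So before the loop: (w + x ≤ 9 → (2*x ≥ data[1] + 4 ∧ x ≤ -9 ∧ (¬(w + x ≤ 9)) ∧ 2*store(data, w + 3, w - 6)[3*w] < 2*x + 3)) ∧ ((¬(w + x ≤ 9)) → 2*store(data, w + 3, w - 6)[3*w] < 2*x + 3)
Answer: WP = (w + x ≤ 9 → (2*x ≥ data[1] + 4 ∧ x ≤ -9 ∧ (¬(w + x ≤ 9)) ∧ 2*store(data, w + 3, w - 6)[3*w] < 2*x + 3)) ∧ ((¬(w + x ≤ 9)) → 2*store(data, w + 3, w - 6)[3*w] < 2*x + 3)


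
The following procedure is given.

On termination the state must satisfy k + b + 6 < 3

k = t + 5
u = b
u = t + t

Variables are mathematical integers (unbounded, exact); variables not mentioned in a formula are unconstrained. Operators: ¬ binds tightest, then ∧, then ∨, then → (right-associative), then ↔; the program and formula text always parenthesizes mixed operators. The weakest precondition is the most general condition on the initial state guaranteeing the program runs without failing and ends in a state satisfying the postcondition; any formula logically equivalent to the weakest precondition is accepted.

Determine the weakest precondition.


Working backward. After the program, the postcondition k + b + 6 < 3 must hold; in canonical form it is b + k < -3.
Before u := t + t: b + k < -3
Before u := b: b + k < -3
Before k := t + 5: b + t < -8
Answer: WP = b + t < -8


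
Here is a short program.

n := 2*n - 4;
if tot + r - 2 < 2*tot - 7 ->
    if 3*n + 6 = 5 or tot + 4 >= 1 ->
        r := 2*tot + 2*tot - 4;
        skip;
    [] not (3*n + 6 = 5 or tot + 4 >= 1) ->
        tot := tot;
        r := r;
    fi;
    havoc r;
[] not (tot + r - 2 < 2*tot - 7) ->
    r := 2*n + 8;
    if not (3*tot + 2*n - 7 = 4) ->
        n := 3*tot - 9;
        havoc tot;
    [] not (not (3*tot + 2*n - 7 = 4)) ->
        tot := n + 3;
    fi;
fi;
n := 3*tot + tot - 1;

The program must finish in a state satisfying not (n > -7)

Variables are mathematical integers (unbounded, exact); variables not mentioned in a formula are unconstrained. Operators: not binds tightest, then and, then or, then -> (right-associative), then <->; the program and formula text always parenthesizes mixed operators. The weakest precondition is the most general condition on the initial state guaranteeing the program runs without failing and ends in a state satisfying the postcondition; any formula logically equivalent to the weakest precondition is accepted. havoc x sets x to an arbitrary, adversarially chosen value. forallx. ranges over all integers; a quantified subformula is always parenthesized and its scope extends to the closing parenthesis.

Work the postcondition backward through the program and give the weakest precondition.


Working backward. After the program, not (n > -7) must hold.
Before n := 3*tot + tot - 1: not (4*tot > -6)
Then branch requires ((3*n = -1 or tot >= -3) -> (not (4*tot > -6))) and ((not (3*n = -1 or tot >= -3)) -> (not (4*tot > -6))); else branch requires ((not (2*n + 3*tot = 11)) -> (forall tot_1. (not (4*tot_1 > -6)))) and (2*n + 3*tot = 11 -> (not (4*n > -18))).
Before the if: (r < tot - 5 -> (((3*n = -1 or tot >= -3) -> (not (4*tot > -6))) and ((not (3*n = -1 or tot >= -3)) -> (not (4*tot > -6))))) and ((not (r < tot - 5)) -> (((not (2*n + 3*tot = 11)) -> (forall tot_1. (not (4*tot_1 > -6)))) and (2*n + 3*tot = 11 -> (not (4*n > -18)))))
Before n := 2*n - 4: (r < tot - 5 -> (((6*n = 11 or tot >= -3) -> (not (4*tot > -6))) and ((not (6*n = 11 or tot >= -3)) -> (not (4*tot > -6))))) and ((not (r < tot - 5)) -> (((not (4*n + 3*tot = 19)) -> (forall tot_1. (not (4*tot_1 > -6)))) and (4*n + 3*tot = 19 -> (not (8*n > -2)))))
Answer: WP = (r < tot - 5 -> (((6*n = 11 or tot >= -3) -> (not (4*tot > -6))) and ((not (6*n = 11 or tot >= -3)) -> (not (4*tot > -6))))) and ((not (r < tot - 5)) -> (((not (4*n + 3*tot = 19)) -> (forall tot_1. (not (4*tot_1 > -6)))) and (4*n + 3*tot = 19 -> (not (8*n > -2)))))


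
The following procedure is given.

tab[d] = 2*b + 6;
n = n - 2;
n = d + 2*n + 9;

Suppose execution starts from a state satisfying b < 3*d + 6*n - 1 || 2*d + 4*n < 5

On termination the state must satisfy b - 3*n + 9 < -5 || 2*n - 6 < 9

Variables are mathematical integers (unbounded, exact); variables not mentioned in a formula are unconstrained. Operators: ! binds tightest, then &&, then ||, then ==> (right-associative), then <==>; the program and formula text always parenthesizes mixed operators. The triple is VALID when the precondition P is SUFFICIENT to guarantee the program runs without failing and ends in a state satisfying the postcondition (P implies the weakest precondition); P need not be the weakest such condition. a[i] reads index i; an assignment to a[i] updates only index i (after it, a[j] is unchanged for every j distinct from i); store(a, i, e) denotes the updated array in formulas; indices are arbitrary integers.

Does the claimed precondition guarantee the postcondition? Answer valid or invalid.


Working backward. After the program, the postcondition b - 3*n + 9 < -5 || 2*n - 6 < 9 must hold; in canonical form it is b < 3*n - 14 || 2*n < 15.
Before n := d + 2*n + 9: b < 3*d + 6*n + 13 || 2*d + 4*n < -3
Before n := n - 2: b < 3*d + 6*n + 1 || 2*d + 4*n < 5
Before tab[d] := 2*b + 6: b < 3*d + 6*n + 1 || 2*d + 4*n < 5
The weakest precondition is b < 3*d + 6*n + 1 || 2*d + 4*n < 5.
Check whether b < 3*d + 6*n - 1 || 2*d + 4*n < 5 implies it.
Every state satisfying the precondition satisfies the weakest precondition: the implication holds.
Answer: valid


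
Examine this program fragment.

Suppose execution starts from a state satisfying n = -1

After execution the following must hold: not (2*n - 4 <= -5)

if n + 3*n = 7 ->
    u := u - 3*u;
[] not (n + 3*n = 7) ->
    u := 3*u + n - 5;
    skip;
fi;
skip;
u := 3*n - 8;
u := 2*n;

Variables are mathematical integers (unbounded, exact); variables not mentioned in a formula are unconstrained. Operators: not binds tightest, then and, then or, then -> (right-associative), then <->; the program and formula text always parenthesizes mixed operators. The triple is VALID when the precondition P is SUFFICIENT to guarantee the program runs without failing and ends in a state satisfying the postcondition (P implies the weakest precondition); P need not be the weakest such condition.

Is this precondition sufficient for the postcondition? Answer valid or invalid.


Working backward. After the program, the postcondition not (2*n - 4 <= -5) must hold; in canonical form it is not (2*n <= -1).
Before u := 2*n: not (2*n <= -1)
Before u := 3*n - 8: not (2*n <= -1)
Before skip: not (2*n <= -1)
Then branch requires not (2*n <= -1); else branch requires not (2*n <= -1).
Before the if: (4*n = 7 -> (not (2*n <= -1))) and ((not (4*n = 7)) -> (not (2*n <= -1)))
The weakest precondition is (4*n = 7 -> (not (2*n <= -1))) and ((not (4*n = 7)) -> (not (2*n <= -1))).
Check whether n = -1 implies it.
Countermodel: at the initial state n = -1, the precondition holds but the weakest precondition fails.
Answer: invalid


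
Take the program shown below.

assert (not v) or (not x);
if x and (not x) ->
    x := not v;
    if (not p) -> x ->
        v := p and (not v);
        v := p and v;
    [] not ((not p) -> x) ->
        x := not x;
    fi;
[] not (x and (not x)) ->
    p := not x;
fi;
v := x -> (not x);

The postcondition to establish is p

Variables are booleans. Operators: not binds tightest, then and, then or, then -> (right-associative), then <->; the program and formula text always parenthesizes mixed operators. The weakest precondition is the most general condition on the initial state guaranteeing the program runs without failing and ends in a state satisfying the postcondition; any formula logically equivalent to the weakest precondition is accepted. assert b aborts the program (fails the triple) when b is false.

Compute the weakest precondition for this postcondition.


Working backward. After the program, p must hold.
Before v := x -> (not x): p
Then branch requires (((not p) -> (not v)) -> p) and ((not ((not p) -> (not v))) -> p); else branch requires not x.
Before the if: not x
Before assert (not v) or (not x): ((not v) or (not x)) and (not x)
Answer: WP = ((not v) or (not x)) and (not x)


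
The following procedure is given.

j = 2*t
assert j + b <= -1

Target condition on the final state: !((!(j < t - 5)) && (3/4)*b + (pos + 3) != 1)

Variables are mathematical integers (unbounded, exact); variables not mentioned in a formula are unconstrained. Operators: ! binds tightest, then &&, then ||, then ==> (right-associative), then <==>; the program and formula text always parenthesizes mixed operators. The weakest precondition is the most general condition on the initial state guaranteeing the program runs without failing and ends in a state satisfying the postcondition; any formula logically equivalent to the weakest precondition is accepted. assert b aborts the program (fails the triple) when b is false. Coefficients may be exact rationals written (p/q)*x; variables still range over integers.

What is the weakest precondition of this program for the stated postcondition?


Working backward. After the program, the postcondition !((!(j < t - 5)) && (3/4)*b + (pos + 3) != 1) must hold; in canonical form it is !((!(j < t - 5)) && (3/4)*b + pos != -2).
Before assert j + b <= -1: b + j <= -1 && (!((!(j < t - 5)) && (3/4)*b + pos != -2))
Before j := 2*t: b + 2*t <= -1 && (!((!(t < -5)) && (3/4)*b + pos != -2))
Answer: WP = b + 2*t <= -1 && (!((!(t < -5)) && (3/4)*b + pos != -2))
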